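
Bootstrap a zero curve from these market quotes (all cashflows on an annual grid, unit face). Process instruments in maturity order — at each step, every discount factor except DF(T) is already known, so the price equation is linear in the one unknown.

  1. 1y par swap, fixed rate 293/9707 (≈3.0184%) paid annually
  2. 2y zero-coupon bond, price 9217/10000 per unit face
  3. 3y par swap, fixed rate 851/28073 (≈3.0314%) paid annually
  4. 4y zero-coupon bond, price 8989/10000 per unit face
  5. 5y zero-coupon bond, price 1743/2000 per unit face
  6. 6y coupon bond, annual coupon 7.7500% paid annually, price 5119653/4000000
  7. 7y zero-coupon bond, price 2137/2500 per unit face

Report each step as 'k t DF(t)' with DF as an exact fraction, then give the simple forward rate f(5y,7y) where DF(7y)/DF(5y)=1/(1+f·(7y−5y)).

step 1 [1y] swap r/1=293/9707: DF=(1 − 293/9707·(0))/(1+293/9707) = 9707/10000 ≈ 0.970700
step 2 [2y] zero: DF = P = 9217/10000 ≈ 0.921700
step 3 [3y] swap r/1=851/28073: DF=(1 − 851/28073·(0.970700+0.921700))/(1+851/28073) = 9149/10000 ≈ 0.914900
step 4 [4y] zero: DF = P = 8989/10000 ≈ 0.898900
step 5 [5y] zero: DF = P = 1743/2000 ≈ 0.871500
step 6 [6y] bond c/1=31/400: DF=(5119653/4000000 − 31/400·(0.970700+0.921700+0.914900+0.898900+0.871500))/(1+31/400) = 4293/5000 ≈ 0.858600
step 7 [7y] zero: DF = P = 2137/2500 ≈ 0.854800

1 1 9707/10000
2 2 9217/10000
3 3 9149/10000
4 4 8989/10000
5 5 1743/2000
6 6 4293/5000
7 7 2137/2500
f(5y,7y) = ((1743/2000)/(2137/2500) − 1)/(2) = 167/17096 ≈ 0.9768%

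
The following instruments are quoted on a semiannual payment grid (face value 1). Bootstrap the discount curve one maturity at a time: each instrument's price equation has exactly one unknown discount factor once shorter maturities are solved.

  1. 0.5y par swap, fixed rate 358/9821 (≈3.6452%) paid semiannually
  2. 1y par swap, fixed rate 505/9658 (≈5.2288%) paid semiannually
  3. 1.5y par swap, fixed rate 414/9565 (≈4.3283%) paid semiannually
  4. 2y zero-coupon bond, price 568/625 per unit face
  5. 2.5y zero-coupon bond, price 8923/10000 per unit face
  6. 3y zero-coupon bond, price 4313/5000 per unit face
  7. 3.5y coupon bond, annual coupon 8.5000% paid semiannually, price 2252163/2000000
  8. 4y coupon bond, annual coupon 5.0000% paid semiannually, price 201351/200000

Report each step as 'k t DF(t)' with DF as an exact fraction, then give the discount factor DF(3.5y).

step 1 [0.5y] swap r/2=179/9821: DF=(1 − 179/9821·(0))/(1+179/9821) = 9821/10000 ≈ 0.982100
step 2 [1y] swap r/2=505/19316: DF=(1 − 505/19316·(0.982100))/(1+505/19316) = 1899/2000 ≈ 0.949500
step 3 [1.5y] swap r/2=207/9565: DF=(1 − 207/9565·(0.982100+0.949500))/(1+207/9565) = 9379/10000 ≈ 0.937900
step 4 [2y] zero: DF = P = 568/625 ≈ 0.908800
step 5 [2.5y] zero: DF = P = 8923/10000 ≈ 0.892300
step 6 [3y] zero: DF = P = 4313/5000 ≈ 0.862600
step 7 [3.5y] bond c/2=17/400: DF=(2252163/2000000 − 17/400·(0.982100+0.949500+0.937900+0.908800+0.892300+0.862600))/(1+17/400) = 4273/5000 ≈ 0.854600
step 8 [4y] bond c/2=1/40: DF=(201351/200000 − 1/40·(0.982100+0.949500+0.937900+0.908800+0.892300+0.862600+0.854600))/(1+1/40) = 1033/1250 ≈ 0.826400

1 1/2 9821/10000
2 1 1899/2000
3 3/2 9379/10000
4 2 568/625
5 5/2 8923/10000
6 3 4313/5000
7 7/2 4273/5000
8 4 1033/1250
DF(3.5y) = 4273/5000 ≈ 0.854600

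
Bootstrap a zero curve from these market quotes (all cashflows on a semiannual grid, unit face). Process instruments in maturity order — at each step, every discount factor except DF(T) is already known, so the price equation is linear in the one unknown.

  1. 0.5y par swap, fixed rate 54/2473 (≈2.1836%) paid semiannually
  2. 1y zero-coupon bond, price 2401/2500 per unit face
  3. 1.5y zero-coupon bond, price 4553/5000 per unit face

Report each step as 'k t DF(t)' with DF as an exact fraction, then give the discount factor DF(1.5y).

step 1 [0.5y] swap r/2=27/2473: DF=(1 − 27/2473·(0))/(1+27/2473) = 2473/2500 ≈ 0.989200
step 2 [1y] zero: DF = P = 2401/2500 ≈ 0.960400
step 3 [1.5y] zero: DF = P = 4553/5000 ≈ 0.910600

1 1/2 2473/2500
2 1 2401/2500
3 3/2 4553/5000
DF(1.5y) = 4553/5000 ≈ 0.910600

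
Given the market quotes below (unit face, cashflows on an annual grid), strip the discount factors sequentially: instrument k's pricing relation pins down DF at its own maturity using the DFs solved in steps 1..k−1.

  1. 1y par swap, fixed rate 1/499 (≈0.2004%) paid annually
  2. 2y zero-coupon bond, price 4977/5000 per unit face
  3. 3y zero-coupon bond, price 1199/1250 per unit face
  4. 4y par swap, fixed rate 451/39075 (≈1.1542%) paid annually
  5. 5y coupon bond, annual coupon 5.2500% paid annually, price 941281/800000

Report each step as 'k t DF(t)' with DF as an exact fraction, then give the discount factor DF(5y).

1 1 499/500
2 2 4977/5000
3 3 1199/1250
4 4 9549/10000
5 5 923/1000
DF(5y) = 923/1000 ≈ 0.923000

step 1 [1y] swap r/1=1/499: DF=(1 − 1/499·(0))/(1+1/499) = 499/500 ≈ 0.998000
step 2 [2y] zero: DF = P = 4977/5000 ≈ 0.995400
step 3 [3y] zero: DF = P = 1199/1250 ≈ 0.959200
step 4 [4y] swap r/1=451/39075: DF=(1 − 451/39075·(0.998000+0.995400+0.959200))/(1+451/39075) = 9549/10000 ≈ 0.954900
step 5 [5y] bond c/1=21/400: DF=(941281/800000 − 21/400·(0.998000+0.995400+0.959200+0.954900))/(1+21/400) = 923/1000 ≈ 0.923000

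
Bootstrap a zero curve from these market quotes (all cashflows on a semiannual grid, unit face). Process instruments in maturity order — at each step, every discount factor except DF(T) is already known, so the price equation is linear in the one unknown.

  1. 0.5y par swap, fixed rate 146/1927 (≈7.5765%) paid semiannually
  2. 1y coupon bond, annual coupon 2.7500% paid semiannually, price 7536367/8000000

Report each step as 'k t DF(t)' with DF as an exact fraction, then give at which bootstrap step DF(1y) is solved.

1 1/2 1927/2000
2 1 4581/5000
DF(1y) is solved at step 2

step 1 [0.5y] swap r/2=73/1927: DF=(1 − 73/1927·(0))/(1+73/1927) = 1927/2000 ≈ 0.963500
step 2 [1y] bond c/2=11/800: DF=(7536367/8000000 − 11/800·(0.963500))/(1+11/800) = 4581/5000 ≈ 0.916200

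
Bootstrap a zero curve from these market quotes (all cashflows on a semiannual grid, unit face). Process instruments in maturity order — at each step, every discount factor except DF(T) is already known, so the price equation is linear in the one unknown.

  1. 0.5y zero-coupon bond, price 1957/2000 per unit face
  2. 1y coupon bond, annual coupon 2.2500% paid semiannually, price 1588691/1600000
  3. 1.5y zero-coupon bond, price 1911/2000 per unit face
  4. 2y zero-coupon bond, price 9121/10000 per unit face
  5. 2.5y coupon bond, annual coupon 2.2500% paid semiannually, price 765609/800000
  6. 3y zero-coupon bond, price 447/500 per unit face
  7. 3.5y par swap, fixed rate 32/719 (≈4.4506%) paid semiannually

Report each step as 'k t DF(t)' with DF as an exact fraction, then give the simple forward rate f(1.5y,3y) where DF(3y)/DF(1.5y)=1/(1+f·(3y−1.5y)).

1 1/2 1957/2000
2 1 971/1000
3 3/2 1911/2000
4 2 9121/10000
5 5/2 9039/10000
6 3 447/500
7 7/2 107/125
f(1.5y,3y) = ((1911/2000)/(447/500) − 1)/(3/2) = 41/894 ≈ 4.5861%

step 1 [0.5y] zero: DF = P = 1957/2000 ≈ 0.978500
step 2 [1y] bond c/2=9/800: DF=(1588691/1600000 − 9/800·(0.978500))/(1+9/800) = 971/1000 ≈ 0.971000
step 3 [1.5y] zero: DF = P = 1911/2000 ≈ 0.955500
step 4 [2y] zero: DF = P = 9121/10000 ≈ 0.912100
step 5 [2.5y] bond c/2=9/800: DF=(765609/800000 − 9/800·(0.978500+0.971000+0.955500+0.912100))/(1+9/800) = 9039/10000 ≈ 0.903900
step 6 [3y] zero: DF = P = 447/500 ≈ 0.894000
step 7 [3.5y] swap r/2=16/719: DF=(1 − 16/719·(0.978500+0.971000+0.955500+0.912100+0.903900+0.894000))/(1+16/719) = 107/125 ≈ 0.856000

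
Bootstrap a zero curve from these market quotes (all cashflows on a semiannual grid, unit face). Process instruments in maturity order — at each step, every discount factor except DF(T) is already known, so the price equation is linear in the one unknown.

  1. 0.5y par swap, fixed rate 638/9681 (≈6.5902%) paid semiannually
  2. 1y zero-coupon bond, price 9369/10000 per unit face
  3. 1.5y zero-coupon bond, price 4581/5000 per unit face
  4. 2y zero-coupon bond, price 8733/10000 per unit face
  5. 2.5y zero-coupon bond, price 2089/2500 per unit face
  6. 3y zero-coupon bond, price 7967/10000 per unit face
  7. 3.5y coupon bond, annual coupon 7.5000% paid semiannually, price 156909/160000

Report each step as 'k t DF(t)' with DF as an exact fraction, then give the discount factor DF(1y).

step 1 [0.5y] swap r/2=319/9681: DF=(1 − 319/9681·(0))/(1+319/9681) = 9681/10000 ≈ 0.968100
step 2 [1y] zero: DF = P = 9369/10000 ≈ 0.936900
step 3 [1.5y] zero: DF = P = 4581/5000 ≈ 0.916200
step 4 [2y] zero: DF = P = 8733/10000 ≈ 0.873300
step 5 [2.5y] zero: DF = P = 2089/2500 ≈ 0.835600
step 6 [3y] zero: DF = P = 7967/10000 ≈ 0.796700
step 7 [3.5y] bond c/2=3/80: DF=(156909/160000 − 3/80·(0.968100+0.936900+0.916200+0.873300+0.835600+0.796700))/(1+3/80) = 7527/10000 ≈ 0.752700

1 1/2 9681/10000
2 1 9369/10000
3 3/2 4581/5000
4 2 8733/10000
5 5/2 2089/2500
6 3 7967/10000
7 7/2 7527/10000
DF(1y) = 9369/10000 ≈ 0.936900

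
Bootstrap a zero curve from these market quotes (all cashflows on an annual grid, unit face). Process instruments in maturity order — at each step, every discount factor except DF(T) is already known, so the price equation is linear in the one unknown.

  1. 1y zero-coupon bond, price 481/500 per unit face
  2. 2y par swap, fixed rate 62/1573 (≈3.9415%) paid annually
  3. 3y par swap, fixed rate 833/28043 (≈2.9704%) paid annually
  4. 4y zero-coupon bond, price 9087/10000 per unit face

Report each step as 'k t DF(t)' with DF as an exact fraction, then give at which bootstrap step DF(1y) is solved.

1 1 481/500
2 2 1157/1250
3 3 9167/10000
4 4 9087/10000
DF(1y) is solved at step 1

step 1 [1y] zero: DF = P = 481/500 ≈ 0.962000
step 2 [2y] swap r/1=62/1573: DF=(1 − 62/1573·(0.962000))/(1+62/1573) = 1157/1250 ≈ 0.925600
step 3 [3y] swap r/1=833/28043: DF=(1 − 833/28043·(0.962000+0.925600))/(1+833/28043) = 9167/10000 ≈ 0.916700
step 4 [4y] zero: DF = P = 9087/10000 ≈ 0.908700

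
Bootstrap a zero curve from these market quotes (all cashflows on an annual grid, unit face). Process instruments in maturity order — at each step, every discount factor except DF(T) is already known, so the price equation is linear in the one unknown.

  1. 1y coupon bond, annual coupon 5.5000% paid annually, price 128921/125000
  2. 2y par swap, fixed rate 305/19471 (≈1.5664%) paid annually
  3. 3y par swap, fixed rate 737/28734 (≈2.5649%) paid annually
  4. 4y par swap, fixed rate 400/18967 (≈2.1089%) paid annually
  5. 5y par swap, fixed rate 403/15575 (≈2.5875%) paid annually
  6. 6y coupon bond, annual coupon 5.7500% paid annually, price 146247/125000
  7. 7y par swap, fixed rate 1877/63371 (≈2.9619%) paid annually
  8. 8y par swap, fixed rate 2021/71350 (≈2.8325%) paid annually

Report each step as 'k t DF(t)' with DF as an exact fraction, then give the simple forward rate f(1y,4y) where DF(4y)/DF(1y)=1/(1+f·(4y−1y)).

step 1 [1y] bond c/1=11/200: DF=(128921/125000 − 11/200·(0))/(1+11/200) = 611/625 ≈ 0.977600
step 2 [2y] swap r/1=305/19471: DF=(1 − 305/19471·(0.977600))/(1+305/19471) = 1939/2000 ≈ 0.969500
step 3 [3y] swap r/1=737/28734: DF=(1 − 737/28734·(0.977600+0.969500))/(1+737/28734) = 9263/10000 ≈ 0.926300
step 4 [4y] swap r/1=400/18967: DF=(1 − 400/18967·(0.977600+0.969500+0.926300))/(1+400/18967) = 23/25 ≈ 0.920000
step 5 [5y] swap r/1=403/15575: DF=(1 − 403/15575·(0.977600+0.969500+0.926300+0.920000))/(1+403/15575) = 8791/10000 ≈ 0.879100
step 6 [6y] bond c/1=23/400: DF=(146247/125000 − 23/400·(0.977600+0.969500+0.926300+0.920000+0.879100))/(1+23/400) = 8523/10000 ≈ 0.852300
step 7 [7y] swap r/1=1877/63371: DF=(1 − 1877/63371·(0.977600+0.969500+0.926300+0.920000+0.879100+0.852300))/(1+1877/63371) = 8123/10000 ≈ 0.812300
step 8 [8y] swap r/1=2021/71350: DF=(1 − 2021/71350·(0.977600+0.969500+0.926300+0.920000+0.879100+0.852300+0.812300))/(1+2021/71350) = 7979/10000 ≈ 0.797900

1 1 611/625
2 2 1939/2000
3 3 9263/10000
4 4 23/25
5 5 8791/10000
6 6 8523/10000
7 7 8123/10000
8 8 7979/10000
f(1y,4y) = ((611/625)/(23/25) − 1)/(3) = 12/575 ≈ 2.0870%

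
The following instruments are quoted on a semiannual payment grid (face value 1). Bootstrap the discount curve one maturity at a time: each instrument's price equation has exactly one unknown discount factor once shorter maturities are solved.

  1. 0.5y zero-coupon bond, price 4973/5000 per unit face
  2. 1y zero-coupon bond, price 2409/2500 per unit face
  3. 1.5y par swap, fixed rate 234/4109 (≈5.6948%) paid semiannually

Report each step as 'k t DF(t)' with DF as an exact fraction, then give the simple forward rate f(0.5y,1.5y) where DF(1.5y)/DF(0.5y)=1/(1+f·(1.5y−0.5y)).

1 1/2 4973/5000
2 1 2409/2500
3 3/2 9181/10000
f(0.5y,1.5y) = ((4973/5000)/(9181/10000) − 1)/(1) = 765/9181 ≈ 8.3324%

step 1 [0.5y] zero: DF = P = 4973/5000 ≈ 0.994600
step 2 [1y] zero: DF = P = 2409/2500 ≈ 0.963600
step 3 [1.5y] swap r/2=117/4109: DF=(1 − 117/4109·(0.994600+0.963600))/(1+117/4109) = 9181/10000 ≈ 0.918100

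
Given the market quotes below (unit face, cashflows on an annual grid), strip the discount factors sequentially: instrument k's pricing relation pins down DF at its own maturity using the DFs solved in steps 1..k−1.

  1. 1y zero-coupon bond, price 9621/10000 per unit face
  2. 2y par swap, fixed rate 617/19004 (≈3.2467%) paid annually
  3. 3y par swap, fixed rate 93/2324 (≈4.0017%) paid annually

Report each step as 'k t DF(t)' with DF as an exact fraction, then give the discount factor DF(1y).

step 1 [1y] zero: DF = P = 9621/10000 ≈ 0.962100
step 2 [2y] swap r/1=617/19004: DF=(1 − 617/19004·(0.962100))/(1+617/19004) = 9383/10000 ≈ 0.938300
step 3 [3y] swap r/1=93/2324: DF=(1 − 93/2324·(0.962100+0.938300))/(1+93/2324) = 2221/2500 ≈ 0.888400

1 1 9621/10000
2 2 9383/10000
3 3 2221/2500
DF(1y) = 9621/10000 ≈ 0.962100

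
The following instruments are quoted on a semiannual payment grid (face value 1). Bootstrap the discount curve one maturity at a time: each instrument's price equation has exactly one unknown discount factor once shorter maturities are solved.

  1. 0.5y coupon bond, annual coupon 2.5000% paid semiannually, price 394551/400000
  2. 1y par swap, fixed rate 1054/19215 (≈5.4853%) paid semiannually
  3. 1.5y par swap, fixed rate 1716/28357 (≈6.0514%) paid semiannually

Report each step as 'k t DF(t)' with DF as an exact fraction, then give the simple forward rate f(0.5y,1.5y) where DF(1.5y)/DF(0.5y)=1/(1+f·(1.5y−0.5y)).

1 1/2 4871/5000
2 1 9473/10000
3 3/2 4571/5000
f(0.5y,1.5y) = ((4871/5000)/(4571/5000) − 1)/(1) = 300/4571 ≈ 6.5631%

step 1 [0.5y] bond c/2=1/80: DF=(394551/400000 − 1/80·(0))/(1+1/80) = 4871/5000 ≈ 0.974200
step 2 [1y] swap r/2=527/19215: DF=(1 − 527/19215·(0.974200))/(1+527/19215) = 9473/10000 ≈ 0.947300
step 3 [1.5y] swap r/2=858/28357: DF=(1 − 858/28357·(0.974200+0.947300))/(1+858/28357) = 4571/5000 ≈ 0.914200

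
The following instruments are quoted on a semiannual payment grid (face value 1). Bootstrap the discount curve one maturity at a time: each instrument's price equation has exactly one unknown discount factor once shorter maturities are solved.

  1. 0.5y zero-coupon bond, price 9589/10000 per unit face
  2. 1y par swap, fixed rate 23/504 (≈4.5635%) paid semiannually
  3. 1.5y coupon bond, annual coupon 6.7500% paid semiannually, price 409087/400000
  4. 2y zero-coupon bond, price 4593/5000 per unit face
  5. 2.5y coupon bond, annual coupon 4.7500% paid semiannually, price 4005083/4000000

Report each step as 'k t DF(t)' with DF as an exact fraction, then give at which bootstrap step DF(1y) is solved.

step 1 [0.5y] zero: DF = P = 9589/10000 ≈ 0.958900
step 2 [1y] swap r/2=23/1008: DF=(1 − 23/1008·(0.958900))/(1+23/1008) = 9563/10000 ≈ 0.956300
step 3 [1.5y] bond c/2=27/800: DF=(409087/400000 − 27/800·(0.958900+0.956300))/(1+27/800) = 2317/2500 ≈ 0.926800
step 4 [2y] zero: DF = P = 4593/5000 ≈ 0.918600
step 5 [2.5y] bond c/2=19/800: DF=(4005083/4000000 − 19/800·(0.958900+0.956300+0.926800+0.918600))/(1+19/800) = 2227/2500 ≈ 0.890800

1 1/2 9589/10000
2 1 9563/10000
3 3/2 2317/2500
4 2 4593/5000
5 5/2 2227/2500
DF(1y) is solved at step 2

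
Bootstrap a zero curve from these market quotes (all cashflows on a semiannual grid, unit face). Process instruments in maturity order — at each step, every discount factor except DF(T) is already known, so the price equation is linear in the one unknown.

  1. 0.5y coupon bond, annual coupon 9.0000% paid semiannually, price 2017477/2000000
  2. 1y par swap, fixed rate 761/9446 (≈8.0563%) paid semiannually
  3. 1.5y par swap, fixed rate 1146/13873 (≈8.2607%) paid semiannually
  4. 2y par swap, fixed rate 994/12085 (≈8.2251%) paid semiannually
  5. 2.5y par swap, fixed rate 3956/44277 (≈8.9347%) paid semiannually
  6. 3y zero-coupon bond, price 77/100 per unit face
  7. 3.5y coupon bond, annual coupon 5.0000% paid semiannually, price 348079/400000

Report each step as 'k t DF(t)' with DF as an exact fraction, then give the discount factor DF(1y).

step 1 [0.5y] bond c/2=9/200: DF=(2017477/2000000 − 9/200·(0))/(1+9/200) = 9653/10000 ≈ 0.965300
step 2 [1y] swap r/2=761/18892: DF=(1 − 761/18892·(0.965300))/(1+761/18892) = 9239/10000 ≈ 0.923900
step 3 [1.5y] swap r/2=573/13873: DF=(1 − 573/13873·(0.965300+0.923900))/(1+573/13873) = 4427/5000 ≈ 0.885400
step 4 [2y] swap r/2=497/12085: DF=(1 − 497/12085·(0.965300+0.923900+0.885400))/(1+497/12085) = 8509/10000 ≈ 0.850900
step 5 [2.5y] swap r/2=1978/44277: DF=(1 − 1978/44277·(0.965300+0.923900+0.885400+0.850900))/(1+1978/44277) = 4011/5000 ≈ 0.802200
step 6 [3y] zero: DF = P = 77/100 ≈ 0.770000
step 7 [3.5y] bond c/2=1/40: DF=(348079/400000 − 1/40·(0.965300+0.923900+0.885400+0.850900+0.802200+0.770000))/(1+1/40) = 3611/5000 ≈ 0.722200

1 1/2 9653/10000
2 1 9239/10000
3 3/2 4427/5000
4 2 8509/10000
5 5/2 4011/5000
6 3 77/100
7 7/2 3611/5000
DF(1y) = 9239/10000 ≈ 0.923900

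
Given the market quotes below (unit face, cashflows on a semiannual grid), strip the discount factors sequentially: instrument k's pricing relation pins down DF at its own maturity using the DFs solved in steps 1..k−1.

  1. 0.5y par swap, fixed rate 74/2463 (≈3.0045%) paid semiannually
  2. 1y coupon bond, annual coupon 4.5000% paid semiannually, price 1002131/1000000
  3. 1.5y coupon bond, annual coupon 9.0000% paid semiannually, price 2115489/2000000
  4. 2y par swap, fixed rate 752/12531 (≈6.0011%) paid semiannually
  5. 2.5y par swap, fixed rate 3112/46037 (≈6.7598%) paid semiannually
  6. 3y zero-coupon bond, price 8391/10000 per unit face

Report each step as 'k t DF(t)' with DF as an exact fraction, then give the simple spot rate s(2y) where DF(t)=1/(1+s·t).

1 1/2 2463/2500
2 1 599/625
3 3/2 1857/2000
4 2 1109/1250
5 5/2 2111/2500
6 3 8391/10000
s(2y) = (1/(1109/1250) − 1)/(2) = 141/2218 ≈ 6.3571%

step 1 [0.5y] swap r/2=37/2463: DF=(1 − 37/2463·(0))/(1+37/2463) = 2463/2500 ≈ 0.985200
step 2 [1y] bond c/2=9/400: DF=(1002131/1000000 − 9/400·(0.985200))/(1+9/400) = 599/625 ≈ 0.958400
step 3 [1.5y] bond c/2=9/200: DF=(2115489/2000000 − 9/200·(0.985200+0.958400))/(1+9/200) = 1857/2000 ≈ 0.928500
step 4 [2y] swap r/2=376/12531: DF=(1 − 376/12531·(0.985200+0.958400+0.928500))/(1+376/12531) = 1109/1250 ≈ 0.887200
step 5 [2.5y] swap r/2=1556/46037: DF=(1 − 1556/46037·(0.985200+0.958400+0.928500+0.887200))/(1+1556/46037) = 2111/2500 ≈ 0.844400
step 6 [3y] zero: DF = P = 8391/10000 ≈ 0.839100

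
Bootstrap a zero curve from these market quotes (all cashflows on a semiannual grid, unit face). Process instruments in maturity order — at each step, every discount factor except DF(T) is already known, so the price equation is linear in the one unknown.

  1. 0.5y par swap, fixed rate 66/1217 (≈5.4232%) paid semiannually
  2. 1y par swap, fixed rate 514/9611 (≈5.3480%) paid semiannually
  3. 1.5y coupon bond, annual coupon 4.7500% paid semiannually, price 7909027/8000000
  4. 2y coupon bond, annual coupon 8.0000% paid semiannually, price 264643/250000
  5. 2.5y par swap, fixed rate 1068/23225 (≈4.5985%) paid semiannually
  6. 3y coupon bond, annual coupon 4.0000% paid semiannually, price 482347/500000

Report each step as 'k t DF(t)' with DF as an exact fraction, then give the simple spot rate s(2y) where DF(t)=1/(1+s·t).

step 1 [0.5y] swap r/2=33/1217: DF=(1 − 33/1217·(0))/(1+33/1217) = 1217/1250 ≈ 0.973600
step 2 [1y] swap r/2=257/9611: DF=(1 − 257/9611·(0.973600))/(1+257/9611) = 4743/5000 ≈ 0.948600
step 3 [1.5y] bond c/2=19/800: DF=(7909027/8000000 − 19/800·(0.973600+0.948600))/(1+19/800) = 9211/10000 ≈ 0.921100
step 4 [2y] bond c/2=1/25: DF=(264643/250000 − 1/25·(0.973600+0.948600+0.921100))/(1+1/25) = 1817/2000 ≈ 0.908500
step 5 [2.5y] swap r/2=534/23225: DF=(1 − 534/23225·(0.973600+0.948600+0.921100+0.908500))/(1+534/23225) = 2233/2500 ≈ 0.893200
step 6 [3y] bond c/2=1/50: DF=(482347/500000 − 1/50·(0.973600+0.948600+0.921100+0.908500+0.893200))/(1+1/50) = 8547/10000 ≈ 0.854700

1 1/2 1217/1250
2 1 4743/5000
3 3/2 9211/10000
4 2 1817/2000
5 5/2 2233/2500
6 3 8547/10000
s(2y) = (1/(1817/2000) − 1)/(2) = 183/3634 ≈ 5.0358%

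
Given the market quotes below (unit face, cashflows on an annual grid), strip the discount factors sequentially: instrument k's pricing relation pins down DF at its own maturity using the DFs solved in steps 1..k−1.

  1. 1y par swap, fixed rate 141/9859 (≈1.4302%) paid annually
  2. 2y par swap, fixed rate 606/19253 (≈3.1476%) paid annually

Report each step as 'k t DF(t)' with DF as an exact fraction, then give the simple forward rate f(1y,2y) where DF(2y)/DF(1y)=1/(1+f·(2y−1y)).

1 1 9859/10000
2 2 4697/5000
f(1y,2y) = ((9859/10000)/(4697/5000) − 1)/(1) = 465/9394 ≈ 4.9500%

step 1 [1y] swap r/1=141/9859: DF=(1 − 141/9859·(0))/(1+141/9859) = 9859/10000 ≈ 0.985900
step 2 [2y] swap r/1=606/19253: DF=(1 − 606/19253·(0.985900))/(1+606/19253) = 4697/5000 ≈ 0.939400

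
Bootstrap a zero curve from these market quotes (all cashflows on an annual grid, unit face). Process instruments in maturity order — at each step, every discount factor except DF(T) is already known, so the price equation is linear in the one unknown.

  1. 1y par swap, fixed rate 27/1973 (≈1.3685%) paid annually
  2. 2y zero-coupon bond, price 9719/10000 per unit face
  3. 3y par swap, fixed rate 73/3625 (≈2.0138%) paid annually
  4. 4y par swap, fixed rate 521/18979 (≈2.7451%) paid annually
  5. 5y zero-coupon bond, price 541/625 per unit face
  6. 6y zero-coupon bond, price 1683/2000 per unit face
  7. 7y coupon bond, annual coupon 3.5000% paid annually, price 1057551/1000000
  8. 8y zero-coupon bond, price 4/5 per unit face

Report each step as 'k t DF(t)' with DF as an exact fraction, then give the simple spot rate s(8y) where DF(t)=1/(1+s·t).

step 1 [1y] swap r/1=27/1973: DF=(1 − 27/1973·(0))/(1+27/1973) = 1973/2000 ≈ 0.986500
step 2 [2y] zero: DF = P = 9719/10000 ≈ 0.971900
step 3 [3y] swap r/1=73/3625: DF=(1 − 73/3625·(0.986500+0.971900))/(1+73/3625) = 1177/1250 ≈ 0.941600
step 4 [4y] swap r/1=521/18979: DF=(1 − 521/18979·(0.986500+0.971900+0.941600))/(1+521/18979) = 4479/5000 ≈ 0.895800
step 5 [5y] zero: DF = P = 541/625 ≈ 0.865600
step 6 [6y] zero: DF = P = 1683/2000 ≈ 0.841500
step 7 [7y] bond c/1=7/200: DF=(1057551/1000000 − 7/200·(0.986500+0.971900+0.941600+0.895800+0.865600+0.841500))/(1+7/200) = 8357/10000 ≈ 0.835700
step 8 [8y] zero: DF = P = 4/5 ≈ 0.800000

1 1 1973/2000
2 2 9719/10000
3 3 1177/1250
4 4 4479/5000
5 5 541/625
6 6 1683/2000
7 7 8357/10000
8 8 4/5
s(8y) = (1/(4/5) − 1)/(8) = 1/32 ≈ 3.1250%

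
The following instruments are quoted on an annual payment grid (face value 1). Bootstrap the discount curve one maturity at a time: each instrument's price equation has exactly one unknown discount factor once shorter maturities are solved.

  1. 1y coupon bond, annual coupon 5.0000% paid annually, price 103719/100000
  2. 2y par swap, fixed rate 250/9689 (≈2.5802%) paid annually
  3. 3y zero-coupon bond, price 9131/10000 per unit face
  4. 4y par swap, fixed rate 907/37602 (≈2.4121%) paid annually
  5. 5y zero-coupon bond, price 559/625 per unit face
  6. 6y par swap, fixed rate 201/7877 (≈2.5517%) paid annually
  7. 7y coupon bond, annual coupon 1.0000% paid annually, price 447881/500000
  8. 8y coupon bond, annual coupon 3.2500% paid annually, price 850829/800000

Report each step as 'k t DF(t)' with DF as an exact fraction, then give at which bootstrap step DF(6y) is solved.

step 1 [1y] bond c/1=1/20: DF=(103719/100000 − 1/20·(0))/(1+1/20) = 4939/5000 ≈ 0.987800
step 2 [2y] swap r/1=250/9689: DF=(1 − 250/9689·(0.987800))/(1+250/9689) = 19/20 ≈ 0.950000
step 3 [3y] zero: DF = P = 9131/10000 ≈ 0.913100
step 4 [4y] swap r/1=907/37602: DF=(1 − 907/37602·(0.987800+0.950000+0.913100))/(1+907/37602) = 9093/10000 ≈ 0.909300
step 5 [5y] zero: DF = P = 559/625 ≈ 0.894400
step 6 [6y] swap r/1=201/7877: DF=(1 − 201/7877·(0.987800+0.950000+0.913100+0.909300+0.894400))/(1+201/7877) = 8593/10000 ≈ 0.859300
step 7 [7y] bond c/1=1/100: DF=(447881/500000 − 1/100·(0.987800+0.950000+0.913100+0.909300+0.894400+0.859300))/(1+1/100) = 8323/10000 ≈ 0.832300
step 8 [8y] bond c/1=13/400: DF=(850829/800000 − 13/400·(0.987800+0.950000+0.913100+0.909300+0.894400+0.859300+0.832300))/(1+13/400) = 8303/10000 ≈ 0.830300

1 1 4939/5000
2 2 19/20
3 3 9131/10000
4 4 9093/10000
5 5 559/625
6 6 8593/10000
7 7 8323/10000
8 8 8303/10000
DF(6y) is solved at step 6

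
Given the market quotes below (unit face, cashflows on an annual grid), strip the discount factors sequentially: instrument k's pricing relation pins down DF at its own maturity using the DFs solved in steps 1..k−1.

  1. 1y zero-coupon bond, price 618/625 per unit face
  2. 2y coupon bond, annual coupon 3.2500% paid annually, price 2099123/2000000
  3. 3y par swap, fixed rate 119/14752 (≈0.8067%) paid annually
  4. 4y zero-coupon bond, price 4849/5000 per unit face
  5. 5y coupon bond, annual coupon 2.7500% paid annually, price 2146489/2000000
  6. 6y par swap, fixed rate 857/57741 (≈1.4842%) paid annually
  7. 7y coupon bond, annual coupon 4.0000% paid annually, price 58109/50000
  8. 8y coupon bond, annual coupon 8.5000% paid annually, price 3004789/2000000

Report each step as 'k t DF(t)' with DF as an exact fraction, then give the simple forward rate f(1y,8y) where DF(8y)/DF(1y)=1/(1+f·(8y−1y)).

step 1 [1y] zero: DF = P = 618/625 ≈ 0.988800
step 2 [2y] bond c/1=13/400: DF=(2099123/2000000 − 13/400·(0.988800))/(1+13/400) = 4927/5000 ≈ 0.985400
step 3 [3y] swap r/1=119/14752: DF=(1 − 119/14752·(0.988800+0.985400))/(1+119/14752) = 4881/5000 ≈ 0.976200
step 4 [4y] zero: DF = P = 4849/5000 ≈ 0.969800
step 5 [5y] bond c/1=11/400: DF=(2146489/2000000 − 11/400·(0.988800+0.985400+0.976200+0.969800))/(1+11/400) = 2349/2500 ≈ 0.939600
step 6 [6y] swap r/1=857/57741: DF=(1 − 857/57741·(0.988800+0.985400+0.976200+0.969800+0.939600))/(1+857/57741) = 9143/10000 ≈ 0.914300
step 7 [7y] bond c/1=1/25: DF=(58109/50000 − 1/25·(0.988800+0.985400+0.976200+0.969800+0.939600+0.914300))/(1+1/25) = 4477/5000 ≈ 0.895400
step 8 [8y] bond c/1=17/200: DF=(3004789/2000000 − 17/200·(0.988800+0.985400+0.976200+0.969800+0.939600+0.914300+0.895400))/(1+17/200) = 4311/5000 ≈ 0.862200

1 1 618/625
2 2 4927/5000
3 3 4881/5000
4 4 4849/5000
5 5 2349/2500
6 6 9143/10000
7 7 4477/5000
8 8 4311/5000
f(1y,8y) = ((618/625)/(4311/5000) − 1)/(7) = 211/10059 ≈ 2.0976%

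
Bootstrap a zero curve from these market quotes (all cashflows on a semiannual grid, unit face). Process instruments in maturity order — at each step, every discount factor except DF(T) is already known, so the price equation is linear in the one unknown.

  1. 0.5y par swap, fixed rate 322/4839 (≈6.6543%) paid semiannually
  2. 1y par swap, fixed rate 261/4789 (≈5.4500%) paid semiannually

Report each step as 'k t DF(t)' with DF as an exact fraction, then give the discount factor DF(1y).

step 1 [0.5y] swap r/2=161/4839: DF=(1 − 161/4839·(0))/(1+161/4839) = 4839/5000 ≈ 0.967800
step 2 [1y] swap r/2=261/9578: DF=(1 − 261/9578·(0.967800))/(1+261/9578) = 4739/5000 ≈ 0.947800

1 1/2 4839/5000
2 1 4739/5000
DF(1y) = 4739/5000 ≈ 0.947800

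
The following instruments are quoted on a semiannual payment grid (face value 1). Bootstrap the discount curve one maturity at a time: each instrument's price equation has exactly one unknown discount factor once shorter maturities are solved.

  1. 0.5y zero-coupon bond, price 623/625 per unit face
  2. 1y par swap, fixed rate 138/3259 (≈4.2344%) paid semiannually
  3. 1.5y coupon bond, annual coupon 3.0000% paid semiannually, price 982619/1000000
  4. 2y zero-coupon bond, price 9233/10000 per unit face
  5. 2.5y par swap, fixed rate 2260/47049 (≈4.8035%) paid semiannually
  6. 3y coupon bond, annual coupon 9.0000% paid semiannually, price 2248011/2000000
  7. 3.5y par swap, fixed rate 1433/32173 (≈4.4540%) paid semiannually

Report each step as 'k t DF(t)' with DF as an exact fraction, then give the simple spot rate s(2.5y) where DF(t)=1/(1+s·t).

1 1/2 623/625
2 1 4793/5000
3 3/2 587/625
4 2 9233/10000
5 5/2 887/1000
6 3 873/1000
7 7/2 8567/10000
s(2.5y) = (1/(887/1000) − 1)/(5/2) = 226/4435 ≈ 5.0958%

step 1 [0.5y] zero: DF = P = 623/625 ≈ 0.996800
step 2 [1y] swap r/2=69/3259: DF=(1 − 69/3259·(0.996800))/(1+69/3259) = 4793/5000 ≈ 0.958600
step 3 [1.5y] bond c/2=3/200: DF=(982619/1000000 − 3/200·(0.996800+0.958600))/(1+3/200) = 587/625 ≈ 0.939200
step 4 [2y] zero: DF = P = 9233/10000 ≈ 0.923300
step 5 [2.5y] swap r/2=1130/47049: DF=(1 − 1130/47049·(0.996800+0.958600+0.939200+0.923300))/(1+1130/47049) = 887/1000 ≈ 0.887000
step 6 [3y] bond c/2=9/200: DF=(2248011/2000000 − 9/200·(0.996800+0.958600+0.939200+0.923300+0.887000))/(1+9/200) = 873/1000 ≈ 0.873000
step 7 [3.5y] swap r/2=1433/64346: DF=(1 − 1433/64346·(0.996800+0.958600+0.939200+0.923300+0.887000+0.873000))/(1+1433/64346) = 8567/10000 ≈ 0.856700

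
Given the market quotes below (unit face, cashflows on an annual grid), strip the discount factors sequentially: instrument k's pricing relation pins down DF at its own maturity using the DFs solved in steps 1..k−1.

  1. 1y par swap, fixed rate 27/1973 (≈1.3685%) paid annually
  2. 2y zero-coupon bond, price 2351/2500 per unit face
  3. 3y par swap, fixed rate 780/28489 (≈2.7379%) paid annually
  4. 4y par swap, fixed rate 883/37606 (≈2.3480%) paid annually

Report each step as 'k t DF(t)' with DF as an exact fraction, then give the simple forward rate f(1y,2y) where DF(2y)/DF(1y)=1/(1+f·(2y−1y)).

1 1 1973/2000
2 2 2351/2500
3 3 461/500
4 4 9117/10000
f(1y,2y) = ((1973/2000)/(2351/2500) − 1)/(1) = 461/9404 ≈ 4.9022%

step 1 [1y] swap r/1=27/1973: DF=(1 − 27/1973·(0))/(1+27/1973) = 1973/2000 ≈ 0.986500
step 2 [2y] zero: DF = P = 2351/2500 ≈ 0.940400
step 3 [3y] swap r/1=780/28489: DF=(1 − 780/28489·(0.986500+0.940400))/(1+780/28489) = 461/500 ≈ 0.922000
step 4 [4y] swap r/1=883/37606: DF=(1 − 883/37606·(0.986500+0.940400+0.922000))/(1+883/37606) = 9117/10000 ≈ 0.911700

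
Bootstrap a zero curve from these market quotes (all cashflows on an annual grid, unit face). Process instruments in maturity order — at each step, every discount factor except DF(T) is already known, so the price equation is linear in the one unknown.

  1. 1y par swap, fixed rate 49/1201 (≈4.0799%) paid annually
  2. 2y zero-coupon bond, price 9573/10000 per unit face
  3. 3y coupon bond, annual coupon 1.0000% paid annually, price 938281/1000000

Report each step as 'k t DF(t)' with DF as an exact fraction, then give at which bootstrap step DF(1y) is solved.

step 1 [1y] swap r/1=49/1201: DF=(1 − 49/1201·(0))/(1+49/1201) = 1201/1250 ≈ 0.960800
step 2 [2y] zero: DF = P = 9573/10000 ≈ 0.957300
step 3 [3y] bond c/1=1/100: DF=(938281/1000000 − 1/100·(0.960800+0.957300))/(1+1/100) = 91/100 ≈ 0.910000

1 1 1201/1250
2 2 9573/10000
3 3 91/100
DF(1y) is solved at step 1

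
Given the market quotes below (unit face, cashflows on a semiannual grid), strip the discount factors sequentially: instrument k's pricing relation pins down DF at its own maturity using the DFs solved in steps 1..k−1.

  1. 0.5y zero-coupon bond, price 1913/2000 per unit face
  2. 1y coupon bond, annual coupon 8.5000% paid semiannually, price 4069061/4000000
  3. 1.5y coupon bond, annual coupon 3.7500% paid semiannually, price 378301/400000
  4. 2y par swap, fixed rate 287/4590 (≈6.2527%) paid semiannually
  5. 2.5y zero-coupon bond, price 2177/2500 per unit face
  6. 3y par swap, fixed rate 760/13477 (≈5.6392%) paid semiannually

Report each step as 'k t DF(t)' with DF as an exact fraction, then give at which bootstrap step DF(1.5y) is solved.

1 1/2 1913/2000
2 1 1171/1250
3 3/2 1787/2000
4 2 2213/2500
5 5/2 2177/2500
6 3 106/125
DF(1.5y) is solved at step 3

step 1 [0.5y] zero: DF = P = 1913/2000 ≈ 0.956500
step 2 [1y] bond c/2=17/400: DF=(4069061/4000000 − 17/400·(0.956500))/(1+17/400) = 1171/1250 ≈ 0.936800
step 3 [1.5y] bond c/2=3/160: DF=(378301/400000 − 3/160·(0.956500+0.936800))/(1+3/160) = 1787/2000 ≈ 0.893500
step 4 [2y] swap r/2=287/9180: DF=(1 − 287/9180·(0.956500+0.936800+0.893500))/(1+287/9180) = 2213/2500 ≈ 0.885200
step 5 [2.5y] zero: DF = P = 2177/2500 ≈ 0.870800
step 6 [3y] swap r/2=380/13477: DF=(1 − 380/13477·(0.956500+0.936800+0.893500+0.885200+0.870800))/(1+380/13477) = 106/125 ≈ 0.848000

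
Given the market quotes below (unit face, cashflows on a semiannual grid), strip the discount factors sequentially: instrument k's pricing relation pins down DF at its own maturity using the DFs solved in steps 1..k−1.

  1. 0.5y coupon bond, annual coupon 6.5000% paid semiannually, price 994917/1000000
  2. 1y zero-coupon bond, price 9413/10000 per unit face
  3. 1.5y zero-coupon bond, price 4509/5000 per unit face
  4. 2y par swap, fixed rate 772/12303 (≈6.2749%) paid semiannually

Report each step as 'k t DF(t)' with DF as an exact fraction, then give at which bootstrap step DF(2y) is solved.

step 1 [0.5y] bond c/2=13/400: DF=(994917/1000000 − 13/400·(0))/(1+13/400) = 2409/2500 ≈ 0.963600
step 2 [1y] zero: DF = P = 9413/10000 ≈ 0.941300
step 3 [1.5y] zero: DF = P = 4509/5000 ≈ 0.901800
step 4 [2y] swap r/2=386/12303: DF=(1 − 386/12303·(0.963600+0.941300+0.901800))/(1+386/12303) = 4421/5000 ≈ 0.884200

1 1/2 2409/2500
2 1 9413/10000
3 3/2 4509/5000
4 2 4421/5000
DF(2y) is solved at step 4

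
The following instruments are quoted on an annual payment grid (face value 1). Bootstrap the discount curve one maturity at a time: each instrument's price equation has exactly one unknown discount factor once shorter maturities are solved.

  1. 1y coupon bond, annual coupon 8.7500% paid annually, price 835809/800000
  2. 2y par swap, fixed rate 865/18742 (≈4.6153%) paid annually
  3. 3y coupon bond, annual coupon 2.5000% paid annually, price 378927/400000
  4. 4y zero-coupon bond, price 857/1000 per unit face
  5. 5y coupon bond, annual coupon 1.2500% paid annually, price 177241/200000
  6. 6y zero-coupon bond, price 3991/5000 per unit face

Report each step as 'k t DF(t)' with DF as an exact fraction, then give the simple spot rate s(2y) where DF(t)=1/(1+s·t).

step 1 [1y] bond c/1=7/80: DF=(835809/800000 − 7/80·(0))/(1+7/80) = 9607/10000 ≈ 0.960700
step 2 [2y] swap r/1=865/18742: DF=(1 − 865/18742·(0.960700))/(1+865/18742) = 1827/2000 ≈ 0.913500
step 3 [3y] bond c/1=1/40: DF=(378927/400000 − 1/40·(0.960700+0.913500))/(1+1/40) = 1757/2000 ≈ 0.878500
step 4 [4y] zero: DF = P = 857/1000 ≈ 0.857000
step 5 [5y] bond c/1=1/80: DF=(177241/200000 − 1/80·(0.960700+0.913500+0.878500+0.857000))/(1+1/80) = 8307/10000 ≈ 0.830700
step 6 [6y] zero: DF = P = 3991/5000 ≈ 0.798200

1 1 9607/10000
2 2 1827/2000
3 3 1757/2000
4 4 857/1000
5 5 8307/10000
6 6 3991/5000
s(2y) = (1/(1827/2000) − 1)/(2) = 173/3654 ≈ 4.7345%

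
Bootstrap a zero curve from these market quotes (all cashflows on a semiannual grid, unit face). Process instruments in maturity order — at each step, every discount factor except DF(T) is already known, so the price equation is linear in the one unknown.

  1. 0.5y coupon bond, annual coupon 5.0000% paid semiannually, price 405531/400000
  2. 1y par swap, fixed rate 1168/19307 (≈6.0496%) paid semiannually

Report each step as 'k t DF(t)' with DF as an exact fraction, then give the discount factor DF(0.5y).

1 1/2 9891/10000
2 1 1177/1250
DF(0.5y) = 9891/10000 ≈ 0.989100

step 1 [0.5y] bond c/2=1/40: DF=(405531/400000 − 1/40·(0))/(1+1/40) = 9891/10000 ≈ 0.989100
step 2 [1y] swap r/2=584/19307: DF=(1 − 584/19307·(0.989100))/(1+584/19307) = 1177/1250 ≈ 0.941600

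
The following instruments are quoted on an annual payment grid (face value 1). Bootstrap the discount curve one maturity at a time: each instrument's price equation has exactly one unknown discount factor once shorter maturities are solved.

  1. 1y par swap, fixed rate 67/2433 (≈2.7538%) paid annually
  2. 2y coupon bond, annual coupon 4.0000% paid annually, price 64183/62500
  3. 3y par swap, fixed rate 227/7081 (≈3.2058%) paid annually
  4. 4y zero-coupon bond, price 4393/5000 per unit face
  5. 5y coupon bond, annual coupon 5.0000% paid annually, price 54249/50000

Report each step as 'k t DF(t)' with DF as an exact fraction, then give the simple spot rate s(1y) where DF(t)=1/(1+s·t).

1 1 2433/2500
2 2 19/20
3 3 2273/2500
4 4 4393/5000
5 5 4283/5000
s(1y) = (1/(2433/2500) − 1)/(1) = 67/2433 ≈ 2.7538%

step 1 [1y] swap r/1=67/2433: DF=(1 − 67/2433·(0))/(1+67/2433) = 2433/2500 ≈ 0.973200
step 2 [2y] bond c/1=1/25: DF=(64183/62500 − 1/25·(0.973200))/(1+1/25) = 19/20 ≈ 0.950000
step 3 [3y] swap r/1=227/7081: DF=(1 − 227/7081·(0.973200+0.950000))/(1+227/7081) = 2273/2500 ≈ 0.909200
step 4 [4y] zero: DF = P = 4393/5000 ≈ 0.878600
step 5 [5y] bond c/1=1/20: DF=(54249/50000 − 1/20·(0.973200+0.950000+0.909200+0.878600))/(1+1/20) = 4283/5000 ≈ 0.856600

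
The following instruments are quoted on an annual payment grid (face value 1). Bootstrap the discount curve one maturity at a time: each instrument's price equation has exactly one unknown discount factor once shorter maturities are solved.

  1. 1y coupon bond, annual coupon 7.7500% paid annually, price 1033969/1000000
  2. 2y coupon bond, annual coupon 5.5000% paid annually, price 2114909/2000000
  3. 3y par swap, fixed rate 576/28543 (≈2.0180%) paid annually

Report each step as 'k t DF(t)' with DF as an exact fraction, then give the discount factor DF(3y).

step 1 [1y] bond c/1=31/400: DF=(1033969/1000000 − 31/400·(0))/(1+31/400) = 2399/2500 ≈ 0.959600
step 2 [2y] bond c/1=11/200: DF=(2114909/2000000 − 11/200·(0.959600))/(1+11/200) = 9523/10000 ≈ 0.952300
step 3 [3y] swap r/1=576/28543: DF=(1 − 576/28543·(0.959600+0.952300))/(1+576/28543) = 589/625 ≈ 0.942400

1 1 2399/2500
2 2 9523/10000
3 3 589/625
DF(3y) = 589/625 ≈ 0.942400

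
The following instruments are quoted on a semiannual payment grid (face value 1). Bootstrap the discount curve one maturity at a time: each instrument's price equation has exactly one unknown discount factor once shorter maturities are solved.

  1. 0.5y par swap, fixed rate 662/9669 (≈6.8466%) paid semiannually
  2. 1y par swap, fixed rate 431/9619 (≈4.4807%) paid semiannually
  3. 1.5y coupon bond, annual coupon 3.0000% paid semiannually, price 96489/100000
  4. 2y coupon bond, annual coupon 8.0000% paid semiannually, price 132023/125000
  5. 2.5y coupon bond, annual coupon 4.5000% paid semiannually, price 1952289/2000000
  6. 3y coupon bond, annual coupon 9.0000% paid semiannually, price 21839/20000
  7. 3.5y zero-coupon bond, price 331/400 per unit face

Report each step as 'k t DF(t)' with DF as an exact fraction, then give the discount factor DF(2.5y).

1 1/2 9669/10000
2 1 9569/10000
3 3/2 4611/5000
4 2 9061/10000
5 5/2 8721/10000
6 3 4229/5000
7 7/2 331/400
DF(2.5y) = 8721/10000 ≈ 0.872100

step 1 [0.5y] swap r/2=331/9669: DF=(1 − 331/9669·(0))/(1+331/9669) = 9669/10000 ≈ 0.966900
step 2 [1y] swap r/2=431/19238: DF=(1 − 431/19238·(0.966900))/(1+431/19238) = 9569/10000 ≈ 0.956900
step 3 [1.5y] bond c/2=3/200: DF=(96489/100000 − 3/200·(0.966900+0.956900))/(1+3/200) = 4611/5000 ≈ 0.922200
step 4 [2y] bond c/2=1/25: DF=(132023/125000 − 1/25·(0.966900+0.956900+0.922200))/(1+1/25) = 9061/10000 ≈ 0.906100
step 5 [2.5y] bond c/2=9/400: DF=(1952289/2000000 − 9/400·(0.966900+0.956900+0.922200+0.906100))/(1+9/400) = 8721/10000 ≈ 0.872100
step 6 [3y] bond c/2=9/200: DF=(21839/20000 − 9/200·(0.966900+0.956900+0.922200+0.906100+0.872100))/(1+9/200) = 4229/5000 ≈ 0.845800
step 7 [3.5y] zero: DF = P = 331/400 ≈ 0.827500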